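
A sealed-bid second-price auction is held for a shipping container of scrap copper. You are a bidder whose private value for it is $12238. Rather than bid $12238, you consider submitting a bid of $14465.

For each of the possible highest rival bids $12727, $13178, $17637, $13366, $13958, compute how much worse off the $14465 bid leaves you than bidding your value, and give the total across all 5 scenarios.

The deviation costs you only when the competing bid falls strictly between $12238 and $14465; elsewhere both bids give the same outcome.
$12727: truthful payoff $0, deviation payoff −$489 → loss $489.
$13178: truthful payoff $0, deviation payoff −$940 → loss $940.
$17637: outcomes coincide → loss $0.
$13366: truthful payoff $0, deviation payoff −$1128 → loss $1128.
$13958: truthful payoff $0, deviation payoff −$1720 → loss $1720.
Total loss = $489 + $940 + $1128 + $1720 = $4277.

$4277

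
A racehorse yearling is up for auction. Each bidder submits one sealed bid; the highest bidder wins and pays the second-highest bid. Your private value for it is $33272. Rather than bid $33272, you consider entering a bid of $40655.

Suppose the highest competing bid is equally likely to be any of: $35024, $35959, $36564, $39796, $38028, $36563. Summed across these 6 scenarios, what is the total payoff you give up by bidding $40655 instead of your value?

The deviation costs you only when the competing bid falls strictly between $33272 and $40655; elsewhere both bids give the same outcome.
$35024: truthful payoff $0, deviation payoff −$1752 → loss $1752.
$35959: truthful payoff $0, deviation payoff −$2687 → loss $2687.
$36564: truthful payoff $0, deviation payoff −$3292 → loss $3292.
$39796: truthful payoff $0, deviation payoff −$6524 → loss $6524.
$38028: truthful payoff $0, deviation payoff −$4756 → loss $4756.
$36563: truthful payoff $0, deviation payoff −$3291 → loss $3291.
Total loss = $1752 + $2687 + $3292 + $6524 + $4756 + $3291 = $22302.

$22302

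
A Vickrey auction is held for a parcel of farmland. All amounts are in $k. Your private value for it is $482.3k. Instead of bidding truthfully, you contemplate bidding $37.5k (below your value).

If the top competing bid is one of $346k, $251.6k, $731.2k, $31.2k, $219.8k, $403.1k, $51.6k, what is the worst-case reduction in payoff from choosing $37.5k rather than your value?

$430.7k

$346k: truthful gives $136.3k, deviation gives $0k → loss $136.3k.
$251.6k: truthful gives $230.7k, deviation gives $0k → loss $230.7k.
$731.2k: same outcome either way → loss $0k.
$31.2k: same outcome either way → loss $0k.
$219.8k: truthful gives $262.5k, deviation gives $0k → loss $262.5k.
$403.1k: truthful gives $79.2k, deviation gives $0k → loss $79.2k.
$51.6k: truthful gives $430.7k, deviation gives $0k → loss $430.7k.
Maximum loss: $430.7k.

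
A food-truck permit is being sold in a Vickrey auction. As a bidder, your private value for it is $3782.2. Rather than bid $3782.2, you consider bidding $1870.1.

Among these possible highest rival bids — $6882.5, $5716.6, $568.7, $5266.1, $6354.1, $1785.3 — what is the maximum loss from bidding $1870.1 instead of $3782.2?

$0

$6882.5: same outcome either way → loss $0.
$5716.6: same outcome either way → loss $0.
$568.7: same outcome either way → loss $0.
$5266.1: same outcome either way → loss $0.
$6354.1: same outcome either way → loss $0.
$1785.3: same outcome either way → loss $0.
Maximum loss: $0.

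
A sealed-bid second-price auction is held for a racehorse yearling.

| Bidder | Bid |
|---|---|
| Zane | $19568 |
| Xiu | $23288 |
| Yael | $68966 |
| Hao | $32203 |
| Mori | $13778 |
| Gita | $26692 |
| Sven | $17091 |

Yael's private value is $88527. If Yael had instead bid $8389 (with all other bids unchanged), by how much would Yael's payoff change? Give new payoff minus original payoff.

−$56324

The highest bid among the other bidders is $32203; Yael's bid doesn't change that.
Original bid $68966: Yael is highest, pays the top rival bid $32203; payoff $88527 − $32203 = $56324.
Alternative bid $8389: Yael is not highest (top rival bid is $32203); payoff $0.
Change in payoff = $0 − ($56324) = −$56324.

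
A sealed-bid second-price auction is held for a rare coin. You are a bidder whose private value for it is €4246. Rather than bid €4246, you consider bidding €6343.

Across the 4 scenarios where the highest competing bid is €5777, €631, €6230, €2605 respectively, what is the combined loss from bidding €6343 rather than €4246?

The deviation costs you only when the competing bid falls strictly between €4246 and €6343; elsewhere both bids give the same outcome.
€5777: truthful payoff €0, deviation payoff −€1531 → loss €1531.
€631: outcomes coincide → loss €0.
€6230: truthful payoff €0, deviation payoff −€1984 → loss €1984.
€2605: outcomes coincide → loss €0.
Total loss = €1531 + €1984 = €3515.

€3515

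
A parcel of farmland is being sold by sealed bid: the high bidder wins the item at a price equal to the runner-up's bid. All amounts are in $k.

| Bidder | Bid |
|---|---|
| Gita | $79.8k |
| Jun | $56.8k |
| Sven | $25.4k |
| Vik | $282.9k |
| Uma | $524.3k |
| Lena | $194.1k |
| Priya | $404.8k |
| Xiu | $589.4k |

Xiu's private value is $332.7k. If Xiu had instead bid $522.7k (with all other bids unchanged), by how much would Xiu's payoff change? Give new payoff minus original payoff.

The highest bid among the other bidders is $524.3k; Xiu's bid doesn't change that.
Original bid $589.4k: Xiu is highest, pays the top rival bid $524.3k; payoff $332.7k − $524.3k = −$191.6k.
Alternative bid $522.7k: Xiu is not highest (top rival bid is $524.3k); payoff $0k.
Change in payoff = $0k − (−$191.6k) = $191.6k.

$191.6k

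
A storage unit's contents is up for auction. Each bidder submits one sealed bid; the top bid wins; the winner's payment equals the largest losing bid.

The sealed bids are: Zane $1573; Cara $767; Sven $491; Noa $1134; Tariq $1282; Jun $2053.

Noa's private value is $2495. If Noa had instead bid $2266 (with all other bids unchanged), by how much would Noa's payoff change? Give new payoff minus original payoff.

$442

The highest bid among the other bidders is $2053; Noa's bid doesn't change that.
Original bid $1134: Noa is not highest (top rival bid is $2053); payoff $0.
Alternative bid $2266: Noa is highest, pays the top rival bid $2053; payoff $2495 − $2053 = $442.
Change in payoff = $442 − ($0) = $442.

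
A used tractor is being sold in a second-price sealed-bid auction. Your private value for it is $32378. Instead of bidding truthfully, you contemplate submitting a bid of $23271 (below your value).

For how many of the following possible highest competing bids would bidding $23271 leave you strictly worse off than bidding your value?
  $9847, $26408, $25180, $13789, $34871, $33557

2

The deviation hurts exactly when the highest competing bid lies strictly between $23271 and $32378 — underbidding then forfeits a profitable win.
$9847: below both → same outcome either way.
$26408: inside the interval → strictly worse (loss $5970).
$25180: inside the interval → strictly worse (loss $7198).
$13789: below both → same outcome either way.
$34871: above both → same outcome either way.
$33557: above both → same outcome either way.
Count: 2.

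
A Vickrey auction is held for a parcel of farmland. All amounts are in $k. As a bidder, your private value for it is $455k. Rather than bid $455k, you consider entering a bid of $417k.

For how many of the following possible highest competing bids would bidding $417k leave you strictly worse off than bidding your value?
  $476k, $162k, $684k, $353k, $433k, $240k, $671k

The deviation hurts exactly when the highest competing bid lies strictly between $417k and $455k — underbidding then forfeits a profitable win.
$476k: above both → same outcome either way.
$162k: below both → same outcome either way.
$684k: above both → same outcome either way.
$353k: below both → same outcome either way.
$433k: inside the interval → strictly worse (loss $22k).
$240k: below both → same outcome either way.
$671k: above both → same outcome either way.
Count: 1.

1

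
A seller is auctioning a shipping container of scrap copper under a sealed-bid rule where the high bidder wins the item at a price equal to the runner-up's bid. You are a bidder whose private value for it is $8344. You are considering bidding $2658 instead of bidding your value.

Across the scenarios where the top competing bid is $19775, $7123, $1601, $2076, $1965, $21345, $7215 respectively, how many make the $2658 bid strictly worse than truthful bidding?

2

The deviation hurts exactly when the highest competing bid lies strictly between $2658 and $8344 — underbidding then forfeits a profitable win.
$19775: above both → same outcome either way.
$7123: inside the interval → strictly worse (loss $1221).
$1601: below both → same outcome either way.
$2076: below both → same outcome either way.
$1965: below both → same outcome either way.
$21345: above both → same outcome either way.
$7215: inside the interval → strictly worse (loss $1129).
Count: 2.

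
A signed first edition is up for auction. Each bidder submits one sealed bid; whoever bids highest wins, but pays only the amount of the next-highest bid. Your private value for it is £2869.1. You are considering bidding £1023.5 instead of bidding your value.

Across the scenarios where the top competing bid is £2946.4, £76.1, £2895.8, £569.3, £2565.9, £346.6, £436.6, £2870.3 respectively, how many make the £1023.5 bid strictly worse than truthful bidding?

The deviation hurts exactly when the highest competing bid lies strictly between £1023.5 and £2869.1 — underbidding then forfeits a profitable win.
£2946.4: above both → same outcome either way.
£76.1: below both → same outcome either way.
£2895.8: above both → same outcome either way.
£569.3: below both → same outcome either way.
£2565.9: inside the interval → strictly worse (loss £303.2).
£346.6: below both → same outcome either way.
£436.6: below both → same outcome either way.
£2870.3: above both → same outcome either way.
Count: 1.

1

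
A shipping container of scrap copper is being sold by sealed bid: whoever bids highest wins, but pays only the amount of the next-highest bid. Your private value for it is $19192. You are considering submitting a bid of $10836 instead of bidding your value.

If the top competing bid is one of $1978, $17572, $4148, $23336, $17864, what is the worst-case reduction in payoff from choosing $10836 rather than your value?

$1620

$1978: same outcome either way → loss $0.
$17572: truthful gives $1620, deviation gives $0 → loss $1620.
$4148: same outcome either way → loss $0.
$23336: same outcome either way → loss $0.
$17864: truthful gives $1328, deviation gives $0 → loss $1328.
Maximum loss: $1620.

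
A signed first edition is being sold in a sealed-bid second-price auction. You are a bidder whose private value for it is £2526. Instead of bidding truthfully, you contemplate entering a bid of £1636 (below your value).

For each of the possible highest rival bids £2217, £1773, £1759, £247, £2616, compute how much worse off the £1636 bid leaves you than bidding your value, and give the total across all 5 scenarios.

£1829

The deviation costs you only when the competing bid falls strictly between £1636 and £2526; elsewhere both bids give the same outcome.
£2217: truthful payoff £309, deviation payoff £0 → loss £309.
£1773: truthful payoff £753, deviation payoff £0 → loss £753.
£1759: truthful payoff £767, deviation payoff £0 → loss £767.
£247: outcomes coincide → loss £0.
£2616: outcomes coincide → loss £0.
Total loss = £309 + £753 + £767 = £1829.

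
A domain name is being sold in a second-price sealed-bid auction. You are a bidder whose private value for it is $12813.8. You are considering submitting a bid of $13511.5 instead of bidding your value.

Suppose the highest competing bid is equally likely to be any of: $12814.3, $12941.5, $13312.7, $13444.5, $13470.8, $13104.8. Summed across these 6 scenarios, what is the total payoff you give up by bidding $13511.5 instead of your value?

The deviation costs you only when the competing bid falls strictly between $12813.8 and $13511.5; elsewhere both bids give the same outcome.
$12814.3: truthful payoff $0, deviation payoff −$0.5 → loss $0.5.
$12941.5: truthful payoff $0, deviation payoff −$127.7 → loss $127.7.
$13312.7: truthful payoff $0, deviation payoff −$498.9 → loss $498.9.
$13444.5: truthful payoff $0, deviation payoff −$630.7 → loss $630.7.
$13470.8: truthful payoff $0, deviation payoff −$657 → loss $657.
$13104.8: truthful payoff $0, deviation payoff −$291 → loss $291.
Total loss = $0.5 + $127.7 + $498.9 + $630.7 + $657 + $291 = $2205.8.

$2205.8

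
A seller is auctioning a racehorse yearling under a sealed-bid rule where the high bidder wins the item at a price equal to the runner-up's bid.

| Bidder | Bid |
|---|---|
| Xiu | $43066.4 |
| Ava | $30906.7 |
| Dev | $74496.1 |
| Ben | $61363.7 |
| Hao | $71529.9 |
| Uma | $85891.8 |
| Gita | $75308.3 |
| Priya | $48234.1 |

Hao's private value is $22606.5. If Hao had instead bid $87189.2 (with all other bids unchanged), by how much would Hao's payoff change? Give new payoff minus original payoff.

The highest bid among the other bidders is $85891.8; Hao's bid doesn't change that.
Original bid $71529.9: Hao is not highest (top rival bid is $85891.8); payoff $0.
Alternative bid $87189.2: Hao is highest, pays the top rival bid $85891.8; payoff $22606.5 − $85891.8 = −$63285.3.
Change in payoff = −$63285.3 − ($0) = −$63285.3.

−$63285.3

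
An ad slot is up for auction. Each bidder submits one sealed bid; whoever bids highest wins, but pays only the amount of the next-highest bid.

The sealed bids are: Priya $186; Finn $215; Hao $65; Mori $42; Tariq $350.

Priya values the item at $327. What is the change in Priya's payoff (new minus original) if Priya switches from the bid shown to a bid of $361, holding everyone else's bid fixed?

−$23

The highest bid among the other bidders is $350; Priya's bid doesn't change that.
Original bid $186: Priya is not highest (top rival bid is $350); payoff $0.
Alternative bid $361: Priya is highest, pays the top rival bid $350; payoff $327 − $350 = −$23.
Change in payoff = −$23 − ($0) = −$23.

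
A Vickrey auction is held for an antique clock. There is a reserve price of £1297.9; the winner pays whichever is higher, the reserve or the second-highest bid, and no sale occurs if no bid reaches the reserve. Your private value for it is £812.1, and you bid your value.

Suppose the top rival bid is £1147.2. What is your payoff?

Your bid £812.1 is below the highest competing bid £1147.2, so you lose. Payoff £0.

£0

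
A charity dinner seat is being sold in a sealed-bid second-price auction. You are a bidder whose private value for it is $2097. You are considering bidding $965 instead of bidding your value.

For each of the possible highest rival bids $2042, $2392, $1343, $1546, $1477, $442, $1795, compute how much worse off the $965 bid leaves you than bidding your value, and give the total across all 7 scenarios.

The deviation costs you only when the competing bid falls strictly between $965 and $2097; elsewhere both bids give the same outcome.
$2042: truthful payoff $55, deviation payoff $0 → loss $55.
$2392: outcomes coincide → loss $0.
$1343: truthful payoff $754, deviation payoff $0 → loss $754.
$1546: truthful payoff $551, deviation payoff $0 → loss $551.
$1477: truthful payoff $620, deviation payoff $0 → loss $620.
$442: outcomes coincide → loss $0.
$1795: truthful payoff $302, deviation payoff $0 → loss $302.
Total loss = $55 + $754 + $551 + $620 + $302 = $2282.
In a second-price auction your bid sets only whether you win, not what you pay, so bidding your true value is weakly dominant.

$2282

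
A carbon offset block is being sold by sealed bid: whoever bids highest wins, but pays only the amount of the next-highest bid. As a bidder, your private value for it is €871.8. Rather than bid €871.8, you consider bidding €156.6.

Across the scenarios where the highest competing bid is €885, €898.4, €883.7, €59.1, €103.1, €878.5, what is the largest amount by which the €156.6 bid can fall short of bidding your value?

€885: same outcome either way → loss €0.
€898.4: same outcome either way → loss €0.
€883.7: same outcome either way → loss €0.
€59.1: same outcome either way → loss €0.
€103.1: same outcome either way → loss €0.
€878.5: same outcome either way → loss €0.
Maximum loss: €0.

€0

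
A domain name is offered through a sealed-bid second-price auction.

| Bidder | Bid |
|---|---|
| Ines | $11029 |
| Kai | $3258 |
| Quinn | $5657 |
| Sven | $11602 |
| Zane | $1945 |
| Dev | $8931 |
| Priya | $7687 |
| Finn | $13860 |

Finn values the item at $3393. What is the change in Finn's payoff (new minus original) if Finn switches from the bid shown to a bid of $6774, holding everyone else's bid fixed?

The highest bid among the other bidders is $11602; Finn's bid doesn't change that.
Original bid $13860: Finn is highest, pays the top rival bid $11602; payoff $3393 − $11602 = −$8209.
Alternative bid $6774: Finn is not highest (top rival bid is $11602); payoff $0.
Change in payoff = $0 − (−$8209) = $8209.

$8209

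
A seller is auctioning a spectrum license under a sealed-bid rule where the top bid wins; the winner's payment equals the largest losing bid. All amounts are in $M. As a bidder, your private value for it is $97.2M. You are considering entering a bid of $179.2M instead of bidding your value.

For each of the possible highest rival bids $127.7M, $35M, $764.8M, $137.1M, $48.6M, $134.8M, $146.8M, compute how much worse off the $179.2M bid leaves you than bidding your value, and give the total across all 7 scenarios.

The deviation costs you only when the competing bid falls strictly between $97.2M and $179.2M; elsewhere both bids give the same outcome.
$127.7M: truthful payoff $0M, deviation payoff −$30.5M → loss $30.5M.
$35M: outcomes coincide → loss $0M.
$764.8M: outcomes coincide → loss $0M.
$137.1M: truthful payoff $0M, deviation payoff −$39.9M → loss $39.9M.
$48.6M: outcomes coincide → loss $0M.
$134.8M: truthful payoff $0M, deviation payoff −$37.6M → loss $37.6M.
$146.8M: truthful payoff $0M, deviation payoff −$49.6M → loss $49.6M.
Total loss = $30.5M + $39.9M + $37.6M + $49.6M = $157.6M.

$157.6M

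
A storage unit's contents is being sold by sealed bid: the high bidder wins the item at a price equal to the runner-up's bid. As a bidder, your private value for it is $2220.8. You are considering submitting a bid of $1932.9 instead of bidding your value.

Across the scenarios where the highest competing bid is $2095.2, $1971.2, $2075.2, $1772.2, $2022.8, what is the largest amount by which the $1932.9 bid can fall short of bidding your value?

$2095.2: truthful gives $125.6, deviation gives $0 → loss $125.6.
$1971.2: truthful gives $249.6, deviation gives $0 → loss $249.6.
$2075.2: truthful gives $145.6, deviation gives $0 → loss $145.6.
$1772.2: same outcome either way → loss $0.
$2022.8: truthful gives $198, deviation gives $0 → loss $198.
Maximum loss: $249.6.

$249.6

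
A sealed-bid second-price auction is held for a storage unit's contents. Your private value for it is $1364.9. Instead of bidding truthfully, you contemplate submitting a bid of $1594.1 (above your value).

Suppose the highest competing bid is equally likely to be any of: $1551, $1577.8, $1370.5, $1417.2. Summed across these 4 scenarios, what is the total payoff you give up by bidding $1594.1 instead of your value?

$456.9

The deviation costs you only when the competing bid falls strictly between $1364.9 and $1594.1; elsewhere both bids give the same outcome.
$1551: truthful payoff $0, deviation payoff −$186.1 → loss $186.1.
$1577.8: truthful payoff $0, deviation payoff −$212.9 → loss $212.9.
$1370.5: truthful payoff $0, deviation payoff −$5.6 → loss $5.6.
$1417.2: truthful payoff $0, deviation payoff −$52.3 → loss $52.3.
Total loss = $186.1 + $212.9 + $5.6 + $52.3 = $456.9.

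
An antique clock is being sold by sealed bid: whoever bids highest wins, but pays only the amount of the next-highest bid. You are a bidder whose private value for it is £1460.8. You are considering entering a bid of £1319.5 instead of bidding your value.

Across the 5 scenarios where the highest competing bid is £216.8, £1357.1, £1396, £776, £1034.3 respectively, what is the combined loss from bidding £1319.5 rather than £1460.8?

£168.5

The deviation costs you only when the competing bid falls strictly between £1319.5 and £1460.8; elsewhere both bids give the same outcome.
£216.8: outcomes coincide → loss £0.
£1357.1: truthful payoff £103.7, deviation payoff £0 → loss £103.7.
£1396: truthful payoff £64.8, deviation payoff £0 → loss £64.8.
£776: outcomes coincide → loss £0.
£1034.3: outcomes coincide → loss £0.
Total loss = £103.7 + £64.8 = £168.5.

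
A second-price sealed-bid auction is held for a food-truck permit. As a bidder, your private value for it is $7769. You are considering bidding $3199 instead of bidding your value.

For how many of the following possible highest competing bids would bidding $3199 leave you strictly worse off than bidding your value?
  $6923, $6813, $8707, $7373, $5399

4

The deviation hurts exactly when the highest competing bid lies strictly between $3199 and $7769 — underbidding then forfeits a profitable win.
$6923: inside the interval → strictly worse (loss $846).
$6813: inside the interval → strictly worse (loss $956).
$8707: above both → same outcome either way.
$7373: inside the interval → strictly worse (loss $396).
$5399: inside the interval → strictly worse (loss $2370).
Count: 4.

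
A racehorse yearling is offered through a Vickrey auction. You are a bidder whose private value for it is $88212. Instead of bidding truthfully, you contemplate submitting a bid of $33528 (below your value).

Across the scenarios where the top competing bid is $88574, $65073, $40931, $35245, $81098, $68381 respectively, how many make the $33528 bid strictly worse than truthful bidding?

The deviation hurts exactly when the highest competing bid lies strictly between $33528 and $88212 — underbidding then forfeits a profitable win.
$88574: above both → same outcome either way.
$65073: inside the interval → strictly worse (loss $23139).
$40931: inside the interval → strictly worse (loss $47281).
$35245: inside the interval → strictly worse (loss $52967).
$81098: inside the interval → strictly worse (loss $7114).
$68381: inside the interval → strictly worse (loss $19831).
Count: 5.

5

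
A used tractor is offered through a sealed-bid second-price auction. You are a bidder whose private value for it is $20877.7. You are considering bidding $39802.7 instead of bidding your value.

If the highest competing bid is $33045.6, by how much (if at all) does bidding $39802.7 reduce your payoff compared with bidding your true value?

Bidding your value $20877.7: you lose (since $20877.7 < $33045.6). Payoff $0.
Bidding $39802.7: you win and pay $33045.6. Payoff $20877.7 − $33045.6 = −$12167.9.
The competing bid $33045.6 lies between your value and your inflated bid, so overbidding wins an item priced above your value.
Loss from deviating = $0 − (−$12167.9) = $12167.9.

$12167.9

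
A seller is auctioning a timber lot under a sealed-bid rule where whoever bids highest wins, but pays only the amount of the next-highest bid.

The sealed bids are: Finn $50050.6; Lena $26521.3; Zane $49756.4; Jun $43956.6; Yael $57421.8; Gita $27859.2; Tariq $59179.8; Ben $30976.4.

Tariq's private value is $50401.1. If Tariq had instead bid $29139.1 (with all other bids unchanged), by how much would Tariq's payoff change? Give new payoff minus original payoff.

$7020.7

The highest bid among the other bidders is $57421.8; Tariq's bid doesn't change that.
Original bid $59179.8: Tariq is highest, pays the top rival bid $57421.8; payoff $50401.1 − $57421.8 = −$7020.7.
Alternative bid $29139.1: Tariq is not highest (top rival bid is $57421.8); payoff $0.
Change in payoff = $0 − (−$7020.7) = $7020.7.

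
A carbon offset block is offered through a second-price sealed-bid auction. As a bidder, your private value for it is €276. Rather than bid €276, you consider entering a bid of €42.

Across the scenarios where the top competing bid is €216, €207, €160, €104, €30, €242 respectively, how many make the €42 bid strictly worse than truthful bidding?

5

The deviation hurts exactly when the highest competing bid lies strictly between €42 and €276 — underbidding then forfeits a profitable win.
€216: inside the interval → strictly worse (loss €60).
€207: inside the interval → strictly worse (loss €69).
€160: inside the interval → strictly worse (loss €116).
€104: inside the interval → strictly worse (loss €172).
€30: below both → same outcome either way.
€242: inside the interval → strictly worse (loss €34).
Count: 5.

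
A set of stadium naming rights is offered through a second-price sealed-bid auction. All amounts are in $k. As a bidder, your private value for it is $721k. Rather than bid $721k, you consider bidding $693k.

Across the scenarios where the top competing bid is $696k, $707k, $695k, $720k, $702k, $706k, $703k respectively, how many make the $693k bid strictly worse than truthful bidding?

7

The deviation hurts exactly when the highest competing bid lies strictly between $693k and $721k — underbidding then forfeits a profitable win.
$696k: inside the interval → strictly worse (loss $25k).
$707k: inside the interval → strictly worse (loss $14k).
$695k: inside the interval → strictly worse (loss $26k).
$720k: inside the interval → strictly worse (loss $1k).
$702k: inside the interval → strictly worse (loss $19k).
$706k: inside the interval → strictly worse (loss $15k).
$703k: inside the interval → strictly worse (loss $18k).
Count: 7.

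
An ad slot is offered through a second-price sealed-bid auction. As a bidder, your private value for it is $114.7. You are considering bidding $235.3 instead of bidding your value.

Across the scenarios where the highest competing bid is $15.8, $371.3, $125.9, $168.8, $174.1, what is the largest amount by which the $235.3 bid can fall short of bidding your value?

$15.8: same outcome either way → loss $0.
$371.3: same outcome either way → loss $0.
$125.9: truthful gives $0, deviation gives −$11.2 → loss $11.2.
$168.8: truthful gives $0, deviation gives −$54.1 → loss $54.1.
$174.1: truthful gives $0, deviation gives −$59.4 → loss $59.4.
Maximum loss: $59.4.

$59.4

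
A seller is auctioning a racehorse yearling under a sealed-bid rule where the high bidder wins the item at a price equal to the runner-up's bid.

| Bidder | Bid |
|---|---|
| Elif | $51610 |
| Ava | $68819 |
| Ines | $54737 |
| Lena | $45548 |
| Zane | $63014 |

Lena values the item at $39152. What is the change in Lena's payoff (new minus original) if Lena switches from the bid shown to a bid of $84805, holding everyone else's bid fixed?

The highest bid among the other bidders is $68819; Lena's bid doesn't change that.
Original bid $45548: Lena is not highest (top rival bid is $68819); payoff $0.
Alternative bid $84805: Lena is highest, pays the top rival bid $68819; payoff $39152 − $68819 = −$29667.
Change in payoff = −$29667 − ($0) = −$29667.

−$29667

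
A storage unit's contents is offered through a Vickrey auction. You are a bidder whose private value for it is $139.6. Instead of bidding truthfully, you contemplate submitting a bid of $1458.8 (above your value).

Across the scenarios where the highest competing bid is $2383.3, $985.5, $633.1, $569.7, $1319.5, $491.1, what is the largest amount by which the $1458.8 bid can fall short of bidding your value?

$2383.3: same outcome either way → loss $0.
$985.5: truthful gives $0, deviation gives −$845.9 → loss $845.9.
$633.1: truthful gives $0, deviation gives −$493.5 → loss $493.5.
$569.7: truthful gives $0, deviation gives −$430.1 → loss $430.1.
$1319.5: truthful gives $0, deviation gives −$1179.9 → loss $1179.9.
$491.1: truthful gives $0, deviation gives −$351.5 → loss $351.5.
Maximum loss: $1179.9.

$1179.9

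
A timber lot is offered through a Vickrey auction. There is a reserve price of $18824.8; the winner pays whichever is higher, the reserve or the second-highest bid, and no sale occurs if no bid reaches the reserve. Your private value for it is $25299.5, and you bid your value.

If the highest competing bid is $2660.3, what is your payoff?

Your bid $25299.5 is the highest and exceeds the reserve.
Price = max(second-highest bid, reserve) = max($2660.3, $18824.8) = $18824.8.
Payoff = $25299.5 − $18824.8 = $6474.7.

$6474.7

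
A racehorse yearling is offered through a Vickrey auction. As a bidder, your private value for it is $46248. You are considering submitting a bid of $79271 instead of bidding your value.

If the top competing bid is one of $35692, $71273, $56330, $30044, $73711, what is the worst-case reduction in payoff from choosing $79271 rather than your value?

$27463

$35692: same outcome either way → loss $0.
$71273: truthful gives $0, deviation gives −$25025 → loss $25025.
$56330: truthful gives $0, deviation gives −$10082 → loss $10082.
$30044: same outcome either way → loss $0.
$73711: truthful gives $0, deviation gives −$27463 → loss $27463.
Maximum loss: $27463.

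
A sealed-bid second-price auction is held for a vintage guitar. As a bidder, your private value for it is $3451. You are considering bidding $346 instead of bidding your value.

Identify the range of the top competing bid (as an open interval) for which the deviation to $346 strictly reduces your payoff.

($346, $3451)

If the competing bid is below $346, both bids win at the same price — no difference.
If it is above $3451, both bids lose — no difference.
If it lies strictly between $346 and $3451, bidding your value wins at a price below your value (positive payoff) while bidding $346 loses (payoff 0).
So the deviation strictly hurts on the open interval ($346, $3451).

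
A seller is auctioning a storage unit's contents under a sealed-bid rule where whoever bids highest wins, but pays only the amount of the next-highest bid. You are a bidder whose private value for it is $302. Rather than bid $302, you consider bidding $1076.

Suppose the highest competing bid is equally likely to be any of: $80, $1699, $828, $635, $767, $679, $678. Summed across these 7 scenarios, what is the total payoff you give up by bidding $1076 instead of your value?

$2077

The deviation costs you only when the competing bid falls strictly between $302 and $1076; elsewhere both bids give the same outcome.
$80: outcomes coincide → loss $0.
$1699: outcomes coincide → loss $0.
$828: truthful payoff $0, deviation payoff −$526 → loss $526.
$635: truthful payoff $0, deviation payoff −$333 → loss $333.
$767: truthful payoff $0, deviation payoff −$465 → loss $465.
$679: truthful payoff $0, deviation payoff −$377 → loss $377.
$678: truthful payoff $0, deviation payoff −$376 → loss $376.
Total loss = $526 + $333 + $465 + $377 + $376 = $2077.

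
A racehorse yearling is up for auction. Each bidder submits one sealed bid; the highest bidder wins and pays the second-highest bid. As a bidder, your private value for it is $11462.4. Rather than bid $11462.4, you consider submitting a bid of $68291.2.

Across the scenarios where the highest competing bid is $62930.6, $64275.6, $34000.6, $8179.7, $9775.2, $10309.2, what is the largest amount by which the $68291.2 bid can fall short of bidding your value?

$52813.2

$62930.6: truthful gives $0, deviation gives −$51468.2 → loss $51468.2.
$64275.6: truthful gives $0, deviation gives −$52813.2 → loss $52813.2.
$34000.6: truthful gives $0, deviation gives −$22538.2 → loss $22538.2.
$8179.7: same outcome either way → loss $0.
$9775.2: same outcome either way → loss $0.
$10309.2: same outcome either way → loss $0.
Maximum loss: $52813.2.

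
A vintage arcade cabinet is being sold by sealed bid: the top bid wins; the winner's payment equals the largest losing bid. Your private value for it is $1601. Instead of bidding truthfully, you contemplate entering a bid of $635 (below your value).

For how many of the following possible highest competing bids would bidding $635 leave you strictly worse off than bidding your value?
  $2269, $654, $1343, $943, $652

The deviation hurts exactly when the highest competing bid lies strictly between $635 and $1601 — underbidding then forfeits a profitable win.
$2269: above both → same outcome either way.
$654: inside the interval → strictly worse (loss $947).
$1343: inside the interval → strictly worse (loss $258).
$943: inside the interval → strictly worse (loss $658).
$652: inside the interval → strictly worse (loss $949).
Count: 4.

4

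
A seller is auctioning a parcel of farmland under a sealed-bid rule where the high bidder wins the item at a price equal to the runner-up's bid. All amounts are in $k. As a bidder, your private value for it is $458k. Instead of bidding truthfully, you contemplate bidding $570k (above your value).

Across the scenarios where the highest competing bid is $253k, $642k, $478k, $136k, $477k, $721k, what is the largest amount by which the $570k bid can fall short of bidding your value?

$20k

$253k: same outcome either way → loss $0k.
$642k: same outcome either way → loss $0k.
$478k: truthful gives $0k, deviation gives −$20k → loss $20k.
$136k: same outcome either way → loss $0k.
$477k: truthful gives $0k, deviation gives −$19k → loss $19k.
$721k: same outcome either way → loss $0k.
Maximum loss: $20k.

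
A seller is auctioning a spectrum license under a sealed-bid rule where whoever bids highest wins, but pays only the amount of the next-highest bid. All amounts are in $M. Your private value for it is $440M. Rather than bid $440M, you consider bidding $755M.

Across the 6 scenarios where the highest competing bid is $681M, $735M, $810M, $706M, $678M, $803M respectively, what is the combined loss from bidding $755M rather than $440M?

The deviation costs you only when the competing bid falls strictly between $440M and $755M; elsewhere both bids give the same outcome.
$681M: truthful payoff $0M, deviation payoff −$241M → loss $241M.
$735M: truthful payoff $0M, deviation payoff −$295M → loss $295M.
$810M: outcomes coincide → loss $0M.
$706M: truthful payoff $0M, deviation payoff −$266M → loss $266M.
$678M: truthful payoff $0M, deviation payoff −$238M → loss $238M.
$803M: outcomes coincide → loss $0M.
Total loss = $241M + $295M + $266M + $238M = $1040M.
Truthful bidding weakly dominates here: raising your bid can only win items priced above your value, and lowering it can only forfeit items priced below.

$1040M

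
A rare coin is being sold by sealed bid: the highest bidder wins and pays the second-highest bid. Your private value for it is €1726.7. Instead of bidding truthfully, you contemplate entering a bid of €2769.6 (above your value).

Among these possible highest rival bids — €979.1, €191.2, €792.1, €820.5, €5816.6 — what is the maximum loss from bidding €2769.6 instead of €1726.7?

€0

€979.1: same outcome either way → loss €0.
€191.2: same outcome either way → loss €0.
€792.1: same outcome either way → loss €0.
€820.5: same outcome either way → loss €0.
€5816.6: same outcome either way → loss €0.
Maximum loss: €0.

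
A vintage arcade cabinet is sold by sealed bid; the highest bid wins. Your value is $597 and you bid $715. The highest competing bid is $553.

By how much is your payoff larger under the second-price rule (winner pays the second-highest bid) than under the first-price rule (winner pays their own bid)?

You have the highest bid, so you win under either rule.
Second-price: pay $553 → payoff $44.
First-price: pay your own bid $715 → payoff −$118.
Difference = $44 − (−$118) = $162.

$162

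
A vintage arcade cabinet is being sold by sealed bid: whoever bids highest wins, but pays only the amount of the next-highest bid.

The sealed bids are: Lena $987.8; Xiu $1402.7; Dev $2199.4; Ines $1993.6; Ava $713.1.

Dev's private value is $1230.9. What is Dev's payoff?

−$762.7

Highest bid: Dev at $2199.4, so Dev wins.
Second-highest bid: Ines at $1993.6 — that is the price the winner pays.
Dev's payoff = value − price = $1230.9 − $1993.6 = −$762.7.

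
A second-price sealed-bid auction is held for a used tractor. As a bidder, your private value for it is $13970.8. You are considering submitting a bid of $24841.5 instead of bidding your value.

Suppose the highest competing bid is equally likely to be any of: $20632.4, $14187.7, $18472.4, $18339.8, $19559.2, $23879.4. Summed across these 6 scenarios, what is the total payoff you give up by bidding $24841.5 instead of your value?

The deviation costs you only when the competing bid falls strictly between $13970.8 and $24841.5; elsewhere both bids give the same outcome.
$20632.4: truthful payoff $0, deviation payoff −$6661.6 → loss $6661.6.
$14187.7: truthful payoff $0, deviation payoff −$216.9 → loss $216.9.
$18472.4: truthful payoff $0, deviation payoff −$4501.6 → loss $4501.6.
$18339.8: truthful payoff $0, deviation payoff −$4369 → loss $4369.
$19559.2: truthful payoff $0, deviation payoff −$5588.4 → loss $5588.4.
$23879.4: truthful payoff $0, deviation payoff −$9908.6 → loss $9908.6.
Total loss = $6661.6 + $216.9 + $4501.6 + $4369 + $5588.4 + $9908.6 = $31246.1.

$31246.1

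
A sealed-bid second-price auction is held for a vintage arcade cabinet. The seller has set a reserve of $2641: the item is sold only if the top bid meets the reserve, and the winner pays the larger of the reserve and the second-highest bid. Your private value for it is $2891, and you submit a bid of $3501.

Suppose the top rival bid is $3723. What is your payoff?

Your bid $3501 is below the highest competing bid $3723, so you lose. Payoff $0.

$0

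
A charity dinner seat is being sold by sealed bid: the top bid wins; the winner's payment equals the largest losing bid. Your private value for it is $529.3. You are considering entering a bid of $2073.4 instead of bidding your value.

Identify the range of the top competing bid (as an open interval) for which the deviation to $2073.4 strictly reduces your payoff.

If the competing bid is below $529.3, both bids win at the same price — no difference.
If it is above $2073.4, both bids lose — no difference.
If it lies strictly between $529.3 and $2073.4, bidding your value loses (payoff 0) while bidding $2073.4 wins at a price above your value (payoff negative).
So the deviation strictly hurts on the open interval ($529.3, $2073.4).

($529.3, $2073.4)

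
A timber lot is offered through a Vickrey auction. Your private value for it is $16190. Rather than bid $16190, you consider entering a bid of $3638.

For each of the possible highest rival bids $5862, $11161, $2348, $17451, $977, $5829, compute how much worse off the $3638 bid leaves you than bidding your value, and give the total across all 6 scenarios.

The deviation costs you only when the competing bid falls strictly between $3638 and $16190; elsewhere both bids give the same outcome.
$5862: truthful payoff $10328, deviation payoff $0 → loss $10328.
$11161: truthful payoff $5029, deviation payoff $0 → loss $5029.
$2348: outcomes coincide → loss $0.
$17451: outcomes coincide → loss $0.
$977: outcomes coincide → loss $0.
$5829: truthful payoff $10361, deviation payoff $0 → loss $10361.
Total loss = $10328 + $5029 + $10361 = $25718.

$25718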